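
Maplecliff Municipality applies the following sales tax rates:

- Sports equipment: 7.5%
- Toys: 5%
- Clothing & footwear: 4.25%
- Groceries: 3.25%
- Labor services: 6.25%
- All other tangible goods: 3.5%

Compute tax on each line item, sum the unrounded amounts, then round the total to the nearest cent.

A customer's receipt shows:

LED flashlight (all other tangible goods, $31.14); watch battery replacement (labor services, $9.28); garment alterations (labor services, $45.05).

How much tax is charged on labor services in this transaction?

Watch battery replacement $9.28: labor services → 6.25% → $0.58
Garment alterations $45.05: labor services → 6.25% → $2.815625
Tax on labor services: unrounded sum = $3.395625 → $3.40

$3.40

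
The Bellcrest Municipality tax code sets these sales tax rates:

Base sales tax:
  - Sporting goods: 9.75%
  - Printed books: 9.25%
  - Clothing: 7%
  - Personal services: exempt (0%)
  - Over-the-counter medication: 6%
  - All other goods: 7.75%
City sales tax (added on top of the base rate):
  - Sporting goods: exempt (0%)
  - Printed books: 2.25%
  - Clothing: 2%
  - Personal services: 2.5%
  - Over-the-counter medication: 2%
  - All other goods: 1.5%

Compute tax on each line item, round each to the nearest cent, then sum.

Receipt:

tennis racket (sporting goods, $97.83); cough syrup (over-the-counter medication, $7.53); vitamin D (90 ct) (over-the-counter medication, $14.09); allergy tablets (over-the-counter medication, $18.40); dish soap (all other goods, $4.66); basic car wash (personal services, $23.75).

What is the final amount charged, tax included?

Tennis racket $97.83: sporting goods → 9.75% + 0% city = 9.75% → $9.54
Cough syrup $7.53: over-the-counter medication → 6% + 2% city = 8% → $0.60
Vitamin D (90 ct) $14.09: over-the-counter medication → 6% + 2% city = 8% → $1.13
Allergy tablets $18.40: over-the-counter medication → 6% + 2% city = 8% → $1.47
Dish soap $4.66: all other goods → 7.75% + 1.5% city = 9.25% → $0.43
Basic car wash $23.75: personal services → 0% + 2.5% city = 2.5% → $0.59
Subtotal = $166.26; tax = $13.76; total due = $180.02

$180.02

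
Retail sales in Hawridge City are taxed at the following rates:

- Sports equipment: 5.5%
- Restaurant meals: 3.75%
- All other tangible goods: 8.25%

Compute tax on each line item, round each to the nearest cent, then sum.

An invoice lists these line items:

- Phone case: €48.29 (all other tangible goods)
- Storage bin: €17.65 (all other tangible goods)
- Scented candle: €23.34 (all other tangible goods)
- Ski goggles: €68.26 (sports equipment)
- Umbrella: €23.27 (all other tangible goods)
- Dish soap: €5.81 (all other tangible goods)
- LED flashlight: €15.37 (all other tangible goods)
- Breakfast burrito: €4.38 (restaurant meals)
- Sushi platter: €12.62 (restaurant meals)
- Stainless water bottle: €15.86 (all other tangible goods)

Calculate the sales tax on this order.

Phone case €48.29: all other tangible goods → 8.25% → €3.98
Storage bin €17.65: all other tangible goods → 8.25% → €1.46
Scented candle €23.34: all other tangible goods → 8.25% → €1.93
Ski goggles €68.26: sports equipment → 5.5% → €3.75
Umbrella €23.27: all other tangible goods → 8.25% → €1.92
Dish soap €5.81: all other tangible goods → 8.25% → €0.48
LED flashlight €15.37: all other tangible goods → 8.25% → €1.27
Breakfast burrito €4.38: restaurant meals → 3.75% → €0.16
Sushi platter €12.62: restaurant meals → 3.75% → €0.47
Stainless water bottle €15.86: all other tangible goods → 8.25% → €1.31
Total tax = €3.98 + €1.46 + €1.93 + €3.75 + €1.92 + €0.48 + €1.27 + €0.16 + €0.47 + €1.31 = €16.73

€16.73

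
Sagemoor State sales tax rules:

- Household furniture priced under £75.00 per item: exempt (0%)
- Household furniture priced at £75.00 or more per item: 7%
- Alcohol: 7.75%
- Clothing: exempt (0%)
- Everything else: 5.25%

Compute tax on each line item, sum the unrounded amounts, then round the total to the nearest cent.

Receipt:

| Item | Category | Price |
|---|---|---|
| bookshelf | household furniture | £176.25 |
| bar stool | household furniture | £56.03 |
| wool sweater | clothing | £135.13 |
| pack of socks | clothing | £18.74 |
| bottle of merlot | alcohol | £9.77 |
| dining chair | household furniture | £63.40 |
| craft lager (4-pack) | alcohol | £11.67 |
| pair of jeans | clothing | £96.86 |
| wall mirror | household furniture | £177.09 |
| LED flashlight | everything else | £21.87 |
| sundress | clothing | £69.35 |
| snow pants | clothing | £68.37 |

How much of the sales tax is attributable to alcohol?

Bottle of merlot £9.77: alcohol → 7.75% → £0.757175
Craft lager (4-pack) £11.67: alcohol → 7.75% → £0.904425
Tax on alcohol: unrounded sum = £1.6616 → £1.66

£1.66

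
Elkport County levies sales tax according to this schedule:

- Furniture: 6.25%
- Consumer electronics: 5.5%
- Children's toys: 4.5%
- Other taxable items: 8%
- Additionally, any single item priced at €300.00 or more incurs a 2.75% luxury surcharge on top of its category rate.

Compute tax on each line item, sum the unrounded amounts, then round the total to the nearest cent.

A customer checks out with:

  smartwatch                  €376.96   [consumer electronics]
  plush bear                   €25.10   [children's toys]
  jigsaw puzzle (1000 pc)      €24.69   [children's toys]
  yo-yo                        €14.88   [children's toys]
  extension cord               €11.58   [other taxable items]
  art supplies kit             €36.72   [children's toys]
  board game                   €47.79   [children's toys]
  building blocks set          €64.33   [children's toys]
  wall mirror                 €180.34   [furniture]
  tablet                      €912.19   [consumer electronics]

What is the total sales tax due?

€128.16

Smartwatch €376.96: consumer electronics → 5.5% + 2.75% surcharge = 8.25% → €31.0992
Plush bear €25.10: children's toys → 4.5% → €1.1295
Jigsaw puzzle (1000 pc) €24.69: children's toys → 4.5% → €1.11105
Yo-yo €14.88: children's toys → 4.5% → €0.6696
Extension cord €11.58: other taxable items → 8% → €0.9264
Art supplies kit €36.72: children's toys → 4.5% → €1.6524
Board game €47.79: children's toys → 4.5% → €2.15055
Building blocks set €64.33: children's toys → 4.5% → €2.89485
Wall mirror €180.34: furniture → 6.25% → €11.27125
Tablet €912.19: consumer electronics → 5.5% + 2.75% surcharge = 8.25% → €75.255675
Unrounded tax sum = €128.160475 → €128.16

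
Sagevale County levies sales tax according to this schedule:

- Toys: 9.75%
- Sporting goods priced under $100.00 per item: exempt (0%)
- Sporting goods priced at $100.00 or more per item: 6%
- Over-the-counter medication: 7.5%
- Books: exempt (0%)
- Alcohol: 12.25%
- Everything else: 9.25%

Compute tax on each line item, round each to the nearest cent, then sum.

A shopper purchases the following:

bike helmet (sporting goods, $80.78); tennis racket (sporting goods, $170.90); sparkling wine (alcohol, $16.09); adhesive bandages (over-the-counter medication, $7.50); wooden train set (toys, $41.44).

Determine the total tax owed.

Bike helmet $80.78: sporting goods, under $100.00 → 0% → $0.00
Tennis racket $170.90: sporting goods, $100.00 or more → 6% → $10.25
Sparkling wine $16.09: alcohol → 12.25% → $1.97
Adhesive bandages $7.50: over-the-counter medication → 7.5% → $0.56
Wooden train set $41.44: toys → 9.75% → $4.04
Total tax = $10.25 + $1.97 + $0.56 + $4.04 = $16.82

$16.82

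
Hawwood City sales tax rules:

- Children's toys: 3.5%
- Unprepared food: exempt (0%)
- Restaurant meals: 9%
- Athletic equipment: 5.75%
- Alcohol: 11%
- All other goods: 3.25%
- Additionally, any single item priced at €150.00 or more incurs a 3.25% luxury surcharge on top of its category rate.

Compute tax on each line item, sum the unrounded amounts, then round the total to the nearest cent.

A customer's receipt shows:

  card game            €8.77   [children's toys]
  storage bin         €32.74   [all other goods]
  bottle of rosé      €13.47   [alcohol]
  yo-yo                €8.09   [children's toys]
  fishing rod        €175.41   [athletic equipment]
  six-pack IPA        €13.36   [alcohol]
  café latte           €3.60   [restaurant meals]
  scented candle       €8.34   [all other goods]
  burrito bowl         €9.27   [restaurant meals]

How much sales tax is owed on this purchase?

Card game €8.77: children's toys → 3.5% → €0.30695
Storage bin €32.74: all other goods → 3.25% → €1.06405
Bottle of rosé €13.47: alcohol → 11% → €1.4817
Yo-yo €8.09: children's toys → 3.5% → €0.28315
Fishing rod €175.41: athletic equipment → 5.75% + 3.25% surcharge = 9% → €15.7869
Six-pack IPA €13.36: alcohol → 11% → €1.4696
Café latte €3.60: restaurant meals → 9% → €0.324
Scented candle €8.34: all other goods → 3.25% → €0.27105
Burrito bowl €9.27: restaurant meals → 9% → €0.8343
Unrounded tax sum = €21.8217 → €21.82

€21.82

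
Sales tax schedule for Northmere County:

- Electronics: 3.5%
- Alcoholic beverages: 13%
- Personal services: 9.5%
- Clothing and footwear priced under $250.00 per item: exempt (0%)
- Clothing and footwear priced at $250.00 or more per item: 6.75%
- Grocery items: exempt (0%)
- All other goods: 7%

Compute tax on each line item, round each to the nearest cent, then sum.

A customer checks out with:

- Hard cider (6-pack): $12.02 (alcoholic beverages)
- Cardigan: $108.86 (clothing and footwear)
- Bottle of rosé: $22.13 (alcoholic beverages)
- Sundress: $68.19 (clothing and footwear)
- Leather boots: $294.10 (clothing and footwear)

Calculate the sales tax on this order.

Hard cider (6-pack) $12.02: alcoholic beverages → 13% → $1.56
Cardigan $108.86: clothing and footwear, under $250.00 → 0% → $0.00
Bottle of rosé $22.13: alcoholic beverages → 13% → $2.88
Sundress $68.19: clothing and footwear, under $250.00 → 0% → $0.00
Leather boots $294.10: clothing and footwear, $250.00 or more → 6.75% → $19.85
Total tax = $1.56 + $2.88 + $19.85 = $24.29

$24.29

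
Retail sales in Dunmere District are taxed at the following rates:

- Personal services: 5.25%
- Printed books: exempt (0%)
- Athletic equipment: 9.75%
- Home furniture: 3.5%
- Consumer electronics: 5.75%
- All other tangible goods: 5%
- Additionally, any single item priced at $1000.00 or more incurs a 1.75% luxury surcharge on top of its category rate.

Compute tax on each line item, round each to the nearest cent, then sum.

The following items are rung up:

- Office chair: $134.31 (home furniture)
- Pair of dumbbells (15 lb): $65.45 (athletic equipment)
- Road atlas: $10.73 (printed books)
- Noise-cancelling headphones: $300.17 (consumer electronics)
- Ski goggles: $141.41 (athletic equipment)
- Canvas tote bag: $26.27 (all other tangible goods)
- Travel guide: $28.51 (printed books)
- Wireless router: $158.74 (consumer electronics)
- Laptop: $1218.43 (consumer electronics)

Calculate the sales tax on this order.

Office chair $134.31: home furniture → 3.5% → $4.70
Pair of dumbbells (15 lb) $65.45: athletic equipment → 9.75% → $6.38
Road atlas $10.73: printed books → 0% → $0.00
Noise-cancelling headphones $300.17: consumer electronics → 5.75% → $17.26
Ski goggles $141.41: athletic equipment → 9.75% → $13.79
Canvas tote bag $26.27: all other tangible goods → 5% → $1.31
Travel guide $28.51: printed books → 0% → $0.00
Wireless router $158.74: consumer electronics → 5.75% → $9.13
Laptop $1218.43: consumer electronics → 5.75% + 1.75% surcharge = 7.5% → $91.38
Total tax = $4.70 + $6.38 + $17.26 + $13.79 + $1.31 + $9.13 + $91.38 = $143.95

$143.95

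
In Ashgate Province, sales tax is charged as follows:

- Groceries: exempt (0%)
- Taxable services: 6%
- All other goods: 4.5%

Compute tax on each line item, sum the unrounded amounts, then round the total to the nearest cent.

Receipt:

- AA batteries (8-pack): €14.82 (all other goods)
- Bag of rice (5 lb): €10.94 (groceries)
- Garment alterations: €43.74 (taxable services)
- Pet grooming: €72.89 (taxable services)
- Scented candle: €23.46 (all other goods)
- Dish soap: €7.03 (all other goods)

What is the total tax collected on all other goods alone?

AA batteries (8-pack) €14.82: all other goods → 4.5% → €0.6669
Scented candle €23.46: all other goods → 4.5% → €1.0557
Dish soap €7.03: all other goods → 4.5% → €0.31635
Tax on all other goods: unrounded sum = €2.03895 → €2.04

€2.04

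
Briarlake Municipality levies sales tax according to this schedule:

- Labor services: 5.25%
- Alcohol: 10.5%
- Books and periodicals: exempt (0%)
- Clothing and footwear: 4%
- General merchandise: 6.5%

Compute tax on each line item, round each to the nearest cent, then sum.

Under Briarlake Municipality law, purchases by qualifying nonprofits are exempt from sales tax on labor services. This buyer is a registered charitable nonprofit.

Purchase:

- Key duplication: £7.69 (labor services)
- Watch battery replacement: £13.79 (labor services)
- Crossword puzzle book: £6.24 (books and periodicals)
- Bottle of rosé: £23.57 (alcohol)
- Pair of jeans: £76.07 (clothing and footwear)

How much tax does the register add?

Key duplication £7.69: labor services, buyer-exempt → 0% → £0.00
Watch battery replacement £13.79: labor services, buyer-exempt → 0% → £0.00
Crossword puzzle book £6.24: books and periodicals → 0% → £0.00
Bottle of rosé £23.57: alcohol → 10.5% → £2.47
Pair of jeans £76.07: clothing and footwear → 4% → £3.04
Total tax = £2.47 + £3.04 = £5.51

£5.51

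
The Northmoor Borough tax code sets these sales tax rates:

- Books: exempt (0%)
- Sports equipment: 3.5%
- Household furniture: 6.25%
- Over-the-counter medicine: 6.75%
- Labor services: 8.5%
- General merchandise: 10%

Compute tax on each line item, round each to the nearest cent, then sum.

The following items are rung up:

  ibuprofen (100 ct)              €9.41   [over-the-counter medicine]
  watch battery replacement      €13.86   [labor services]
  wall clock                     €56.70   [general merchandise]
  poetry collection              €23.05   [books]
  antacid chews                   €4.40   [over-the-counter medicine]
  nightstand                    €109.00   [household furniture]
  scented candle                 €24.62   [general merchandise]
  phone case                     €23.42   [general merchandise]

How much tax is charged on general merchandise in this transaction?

Wall clock €56.70: general merchandise → 10% → €5.67
Scented candle €24.62: general merchandise → 10% → €2.46
Phone case €23.42: general merchandise → 10% → €2.34
Tax on general merchandise = €5.67 + €2.46 + €2.34 = €10.47

€10.47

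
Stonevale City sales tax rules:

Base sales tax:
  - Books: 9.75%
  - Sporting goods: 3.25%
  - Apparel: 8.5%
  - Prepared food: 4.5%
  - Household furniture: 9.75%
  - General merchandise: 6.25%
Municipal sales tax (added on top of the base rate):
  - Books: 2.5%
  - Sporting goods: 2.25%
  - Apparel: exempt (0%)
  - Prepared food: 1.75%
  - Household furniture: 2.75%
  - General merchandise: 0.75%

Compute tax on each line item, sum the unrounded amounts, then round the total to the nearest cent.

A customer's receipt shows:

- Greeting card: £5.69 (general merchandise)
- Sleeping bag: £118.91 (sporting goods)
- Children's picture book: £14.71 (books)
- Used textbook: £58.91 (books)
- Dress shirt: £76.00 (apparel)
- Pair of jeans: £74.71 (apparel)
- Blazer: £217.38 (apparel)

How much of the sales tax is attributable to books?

Children's picture book £14.71: books → 9.75% + 2.5% municipal = 12.25% → £1.801975
Used textbook £58.91: books → 9.75% + 2.5% municipal = 12.25% → £7.216475
Tax on books: unrounded sum = £9.01845 → £9.02

£9.02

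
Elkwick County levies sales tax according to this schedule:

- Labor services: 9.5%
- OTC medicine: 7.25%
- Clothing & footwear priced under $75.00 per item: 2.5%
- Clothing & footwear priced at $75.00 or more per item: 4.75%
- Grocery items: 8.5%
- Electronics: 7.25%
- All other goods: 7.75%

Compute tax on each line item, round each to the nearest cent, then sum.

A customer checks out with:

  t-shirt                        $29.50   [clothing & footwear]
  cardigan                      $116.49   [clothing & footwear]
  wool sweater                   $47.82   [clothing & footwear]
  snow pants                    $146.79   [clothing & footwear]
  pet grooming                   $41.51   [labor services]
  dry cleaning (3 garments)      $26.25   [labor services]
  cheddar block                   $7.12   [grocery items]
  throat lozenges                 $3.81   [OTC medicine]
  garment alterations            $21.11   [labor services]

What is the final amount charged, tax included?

$464.17

T-shirt $29.50: clothing & footwear, under $75.00 → 2.5% → $0.74
Cardigan $116.49: clothing & footwear, $75.00 or more → 4.75% → $5.53
Wool sweater $47.82: clothing & footwear, under $75.00 → 2.5% → $1.20
Snow pants $146.79: clothing & footwear, $75.00 or more → 4.75% → $6.97
Pet grooming $41.51: labor services → 9.5% → $3.94
Dry cleaning (3 garments) $26.25: labor services → 9.5% → $2.49
Cheddar block $7.12: grocery items → 8.5% → $0.61
Throat lozenges $3.81: OTC medicine → 7.25% → $0.28
Garment alterations $21.11: labor services → 9.5% → $2.01
Subtotal = $440.40; tax = $23.77; total due = $464.17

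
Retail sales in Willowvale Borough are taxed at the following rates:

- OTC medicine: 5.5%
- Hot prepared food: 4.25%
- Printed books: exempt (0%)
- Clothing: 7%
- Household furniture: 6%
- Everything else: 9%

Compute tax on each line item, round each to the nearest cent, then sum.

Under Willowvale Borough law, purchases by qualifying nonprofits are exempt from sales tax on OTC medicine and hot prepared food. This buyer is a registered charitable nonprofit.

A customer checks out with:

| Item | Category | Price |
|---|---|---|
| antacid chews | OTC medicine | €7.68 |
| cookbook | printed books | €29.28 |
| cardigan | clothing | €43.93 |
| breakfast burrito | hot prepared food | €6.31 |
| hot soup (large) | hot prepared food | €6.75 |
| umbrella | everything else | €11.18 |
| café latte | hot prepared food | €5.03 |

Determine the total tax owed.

€4.09

Antacid chews €7.68: OTC medicine, buyer-exempt → 0% → €0.00
Cookbook €29.28: printed books → 0% → €0.00
Cardigan €43.93: clothing → 7% → €3.08
Breakfast burrito €6.31: hot prepared food, buyer-exempt → 0% → €0.00
Hot soup (large) €6.75: hot prepared food, buyer-exempt → 0% → €0.00
Umbrella €11.18: everything else → 9% → €1.01
Café latte €5.03: hot prepared food, buyer-exempt → 0% → €0.00
Total tax = €3.08 + €1.01 = €4.09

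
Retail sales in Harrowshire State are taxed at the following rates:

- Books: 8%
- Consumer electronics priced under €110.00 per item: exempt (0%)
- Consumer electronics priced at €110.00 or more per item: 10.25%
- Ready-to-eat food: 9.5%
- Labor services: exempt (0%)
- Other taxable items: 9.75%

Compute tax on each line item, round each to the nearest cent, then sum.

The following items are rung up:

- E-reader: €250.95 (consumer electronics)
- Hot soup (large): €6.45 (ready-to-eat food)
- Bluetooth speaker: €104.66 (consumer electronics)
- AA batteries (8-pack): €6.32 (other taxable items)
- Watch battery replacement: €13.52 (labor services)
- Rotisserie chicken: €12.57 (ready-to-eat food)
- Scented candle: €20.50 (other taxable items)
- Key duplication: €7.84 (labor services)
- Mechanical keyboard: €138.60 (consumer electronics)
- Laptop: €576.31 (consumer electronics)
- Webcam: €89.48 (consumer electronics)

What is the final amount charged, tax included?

E-reader €250.95: consumer electronics, €110.00 or more → 10.25% → €25.72
Hot soup (large) €6.45: ready-to-eat food → 9.5% → €0.61
Bluetooth speaker €104.66: consumer electronics, under €110.00 → 0% → €0.00
AA batteries (8-pack) €6.32: other taxable items → 9.75% → €0.62
Watch battery replacement €13.52: labor services → 0% → €0.00
Rotisserie chicken €12.57: ready-to-eat food → 9.5% → €1.19
Scented candle €20.50: other taxable items → 9.75% → €2.00
Key duplication €7.84: labor services → 0% → €0.00
Mechanical keyboard €138.60: consumer electronics, €110.00 or more → 10.25% → €14.21
Laptop €576.31: consumer electronics, €110.00 or more → 10.25% → €59.07
Webcam €89.48: consumer electronics, under €110.00 → 0% → €0.00
Subtotal = €1227.20; tax = €103.42; total due = €1330.62

€1330.62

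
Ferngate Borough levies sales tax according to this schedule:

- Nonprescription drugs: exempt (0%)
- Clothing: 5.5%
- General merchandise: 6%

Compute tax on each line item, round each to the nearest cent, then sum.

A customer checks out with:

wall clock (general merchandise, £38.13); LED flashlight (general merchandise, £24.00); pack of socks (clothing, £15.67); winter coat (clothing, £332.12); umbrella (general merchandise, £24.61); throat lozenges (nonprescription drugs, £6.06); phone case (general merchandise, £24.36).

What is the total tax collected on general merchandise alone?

£6.67

Wall clock £38.13: general merchandise → 6% → £2.29
LED flashlight £24.00: general merchandise → 6% → £1.44
Umbrella £24.61: general merchandise → 6% → £1.48
Phone case £24.36: general merchandise → 6% → £1.46
Tax on general merchandise = £2.29 + £1.44 + £1.48 + £1.46 = £6.67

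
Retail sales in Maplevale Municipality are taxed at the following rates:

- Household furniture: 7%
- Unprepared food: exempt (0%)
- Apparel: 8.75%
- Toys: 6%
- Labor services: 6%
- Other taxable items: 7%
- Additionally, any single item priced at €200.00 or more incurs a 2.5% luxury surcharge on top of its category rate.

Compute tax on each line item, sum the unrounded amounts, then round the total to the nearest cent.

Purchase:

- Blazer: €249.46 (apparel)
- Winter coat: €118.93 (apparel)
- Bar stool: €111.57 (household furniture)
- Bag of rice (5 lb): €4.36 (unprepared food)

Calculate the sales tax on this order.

Blazer €249.46: apparel → 8.75% + 2.5% surcharge = 11.25% → €28.06425
Winter coat €118.93: apparel → 8.75% → €10.406375
Bar stool €111.57: household furniture → 7% → €7.8099
Bag of rice (5 lb) €4.36: unprepared food → 0% → €0.00
Unrounded tax sum = €46.280525 → €46.28

€46.28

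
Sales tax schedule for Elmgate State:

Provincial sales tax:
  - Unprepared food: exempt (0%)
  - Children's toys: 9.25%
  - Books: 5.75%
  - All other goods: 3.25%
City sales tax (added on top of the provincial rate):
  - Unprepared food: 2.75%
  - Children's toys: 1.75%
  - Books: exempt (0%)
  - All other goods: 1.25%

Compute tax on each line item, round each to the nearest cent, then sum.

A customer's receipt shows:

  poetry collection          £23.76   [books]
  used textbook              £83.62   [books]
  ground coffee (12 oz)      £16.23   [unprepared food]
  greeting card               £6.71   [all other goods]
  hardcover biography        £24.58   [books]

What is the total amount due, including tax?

£163.24

Poetry collection £23.76: books → 5.75% + 0% city = 5.75% → £1.37
Used textbook £83.62: books → 5.75% + 0% city = 5.75% → £4.81
Ground coffee (12 oz) £16.23: unprepared food → 0% + 2.75% city = 2.75% → £0.45
Greeting card £6.71: all other goods → 3.25% + 1.25% city = 4.5% → £0.30
Hardcover biography £24.58: books → 5.75% + 0% city = 5.75% → £1.41
Subtotal = £154.90; tax = £8.34; total due = £163.24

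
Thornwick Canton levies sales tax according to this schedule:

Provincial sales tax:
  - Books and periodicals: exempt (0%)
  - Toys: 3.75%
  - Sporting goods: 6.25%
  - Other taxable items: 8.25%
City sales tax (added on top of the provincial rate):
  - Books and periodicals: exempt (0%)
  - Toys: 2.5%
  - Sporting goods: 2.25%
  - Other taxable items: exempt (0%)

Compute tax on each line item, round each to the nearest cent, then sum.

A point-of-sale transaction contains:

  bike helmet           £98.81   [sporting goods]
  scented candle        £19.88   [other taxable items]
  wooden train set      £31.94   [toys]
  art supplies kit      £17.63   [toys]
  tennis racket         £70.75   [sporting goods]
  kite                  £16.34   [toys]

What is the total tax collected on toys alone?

£4.12

Wooden train set £31.94: toys → 3.75% + 2.5% city = 6.25% → £2.00
Art supplies kit £17.63: toys → 3.75% + 2.5% city = 6.25% → £1.10
Kite £16.34: toys → 3.75% + 2.5% city = 6.25% → £1.02
Tax on toys = £2.00 + £1.10 + £1.02 = £4.12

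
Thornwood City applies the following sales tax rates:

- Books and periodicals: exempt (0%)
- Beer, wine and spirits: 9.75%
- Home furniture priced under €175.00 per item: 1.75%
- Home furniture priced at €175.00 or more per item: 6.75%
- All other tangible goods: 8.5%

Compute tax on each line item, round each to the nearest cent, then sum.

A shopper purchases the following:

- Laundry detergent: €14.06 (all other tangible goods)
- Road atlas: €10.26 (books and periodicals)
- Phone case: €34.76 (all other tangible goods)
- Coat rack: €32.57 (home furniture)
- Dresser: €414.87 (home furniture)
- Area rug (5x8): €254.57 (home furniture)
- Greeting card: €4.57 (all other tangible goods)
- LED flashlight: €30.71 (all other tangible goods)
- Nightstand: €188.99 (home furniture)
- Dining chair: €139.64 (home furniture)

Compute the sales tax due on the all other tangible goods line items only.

Laundry detergent €14.06: all other tangible goods → 8.5% → €1.20
Phone case €34.76: all other tangible goods → 8.5% → €2.95
Greeting card €4.57: all other tangible goods → 8.5% → €0.39
LED flashlight €30.71: all other tangible goods → 8.5% → €2.61
Tax on all other tangible goods = €1.20 + €2.95 + €0.39 + €2.61 = €7.15

€7.15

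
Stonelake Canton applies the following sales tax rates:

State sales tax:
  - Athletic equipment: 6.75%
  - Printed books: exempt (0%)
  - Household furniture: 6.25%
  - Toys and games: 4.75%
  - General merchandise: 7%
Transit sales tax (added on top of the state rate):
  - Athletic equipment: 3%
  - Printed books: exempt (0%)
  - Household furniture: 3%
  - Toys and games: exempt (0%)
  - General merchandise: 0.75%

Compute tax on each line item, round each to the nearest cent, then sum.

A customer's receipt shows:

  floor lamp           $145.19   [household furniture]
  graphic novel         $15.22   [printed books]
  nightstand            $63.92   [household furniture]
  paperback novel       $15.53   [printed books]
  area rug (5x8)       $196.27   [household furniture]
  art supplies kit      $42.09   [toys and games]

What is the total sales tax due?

Floor lamp $145.19: household furniture → 6.25% + 3% transit = 9.25% → $13.43
Graphic novel $15.22: printed books → 0% + 0% transit = 0% → $0.00
Nightstand $63.92: household furniture → 6.25% + 3% transit = 9.25% → $5.91
Paperback novel $15.53: printed books → 0% + 0% transit = 0% → $0.00
Area rug (5x8) $196.27: household furniture → 6.25% + 3% transit = 9.25% → $18.15
Art supplies kit $42.09: toys and games → 4.75% + 0% transit = 4.75% → $2.00
Total tax = $13.43 + $5.91 + $18.15 + $2.00 = $39.49

$39.49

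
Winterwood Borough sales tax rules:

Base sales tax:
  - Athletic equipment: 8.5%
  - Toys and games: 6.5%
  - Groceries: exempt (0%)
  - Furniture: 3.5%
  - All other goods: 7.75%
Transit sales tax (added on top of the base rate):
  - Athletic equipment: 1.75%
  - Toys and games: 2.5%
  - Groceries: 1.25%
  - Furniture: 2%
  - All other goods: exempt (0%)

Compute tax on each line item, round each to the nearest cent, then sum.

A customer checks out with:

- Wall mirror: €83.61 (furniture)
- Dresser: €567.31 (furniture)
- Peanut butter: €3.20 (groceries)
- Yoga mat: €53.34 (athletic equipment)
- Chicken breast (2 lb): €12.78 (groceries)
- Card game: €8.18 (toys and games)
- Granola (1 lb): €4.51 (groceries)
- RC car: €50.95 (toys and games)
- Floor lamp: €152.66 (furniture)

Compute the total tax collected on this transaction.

€55.26

Wall mirror €83.61: furniture → 3.5% + 2% transit = 5.5% → €4.60
Dresser €567.31: furniture → 3.5% + 2% transit = 5.5% → €31.20
Peanut butter €3.20: groceries → 0% + 1.25% transit = 1.25% → €0.04
Yoga mat €53.34: athletic equipment → 8.5% + 1.75% transit = 10.25% → €5.47
Chicken breast (2 lb) €12.78: groceries → 0% + 1.25% transit = 1.25% → €0.16
Card game €8.18: toys and games → 6.5% + 2.5% transit = 9% → €0.74
Granola (1 lb) €4.51: groceries → 0% + 1.25% transit = 1.25% → €0.06
RC car €50.95: toys and games → 6.5% + 2.5% transit = 9% → €4.59
Floor lamp €152.66: furniture → 3.5% + 2% transit = 5.5% → €8.40
Total tax = €4.60 + €31.20 + €0.04 + €5.47 + €0.16 + €0.74 + €0.06 + €4.59 + €8.40 = €55.26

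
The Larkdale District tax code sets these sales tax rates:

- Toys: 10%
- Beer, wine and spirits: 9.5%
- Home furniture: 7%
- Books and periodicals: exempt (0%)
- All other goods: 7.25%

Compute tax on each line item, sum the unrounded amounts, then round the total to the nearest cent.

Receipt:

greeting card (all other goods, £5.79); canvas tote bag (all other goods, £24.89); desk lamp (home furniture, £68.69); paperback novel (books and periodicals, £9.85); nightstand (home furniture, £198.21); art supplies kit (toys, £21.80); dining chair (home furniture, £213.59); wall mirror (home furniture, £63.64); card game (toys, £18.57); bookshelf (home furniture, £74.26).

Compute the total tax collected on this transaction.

Greeting card £5.79: all other goods → 7.25% → £0.419775
Canvas tote bag £24.89: all other goods → 7.25% → £1.804525
Desk lamp £68.69: home furniture → 7% → £4.8083
Paperback novel £9.85: books and periodicals → 0% → £0.00
Nightstand £198.21: home furniture → 7% → £13.8747
Art supplies kit £21.80: toys → 10% → £2.18
Dining chair £213.59: home furniture → 7% → £14.9513
Wall mirror £63.64: home furniture → 7% → £4.4548
Card game £18.57: toys → 10% → £1.857
Bookshelf £74.26: home furniture → 7% → £5.1982
Unrounded tax sum = £49.5486 → £49.55

£49.55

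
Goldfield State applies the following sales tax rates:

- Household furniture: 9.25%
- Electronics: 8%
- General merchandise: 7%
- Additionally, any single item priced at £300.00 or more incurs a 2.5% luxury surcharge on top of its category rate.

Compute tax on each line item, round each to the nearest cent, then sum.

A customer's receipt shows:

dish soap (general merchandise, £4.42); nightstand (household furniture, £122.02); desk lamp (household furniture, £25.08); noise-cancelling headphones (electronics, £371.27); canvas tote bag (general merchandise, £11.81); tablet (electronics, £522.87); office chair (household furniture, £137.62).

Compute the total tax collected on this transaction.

Dish soap £4.42: general merchandise → 7% → £0.31
Nightstand £122.02: household furniture → 9.25% → £11.29
Desk lamp £25.08: household furniture → 9.25% → £2.32
Noise-cancelling headphones £371.27: electronics → 8% + 2.5% surcharge = 10.5% → £38.98
Canvas tote bag £11.81: general merchandise → 7% → £0.83
Tablet £522.87: electronics → 8% + 2.5% surcharge = 10.5% → £54.90
Office chair £137.62: household furniture → 9.25% → £12.73
Total tax = £0.31 + £11.29 + £2.32 + £38.98 + £0.83 + £54.90 + £12.73 = £121.36

£121.36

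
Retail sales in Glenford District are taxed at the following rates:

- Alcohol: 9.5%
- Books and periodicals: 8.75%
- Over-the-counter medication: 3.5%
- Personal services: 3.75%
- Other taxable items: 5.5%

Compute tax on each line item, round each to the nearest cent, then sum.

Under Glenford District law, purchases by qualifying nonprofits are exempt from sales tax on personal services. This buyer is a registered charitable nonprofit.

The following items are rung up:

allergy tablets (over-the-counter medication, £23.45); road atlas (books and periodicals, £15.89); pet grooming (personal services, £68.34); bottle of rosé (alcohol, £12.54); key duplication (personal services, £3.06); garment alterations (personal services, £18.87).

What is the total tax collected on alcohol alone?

Bottle of rosé £12.54: alcohol → 9.5% → £1.19
Tax on alcohol = £1.19

£1.19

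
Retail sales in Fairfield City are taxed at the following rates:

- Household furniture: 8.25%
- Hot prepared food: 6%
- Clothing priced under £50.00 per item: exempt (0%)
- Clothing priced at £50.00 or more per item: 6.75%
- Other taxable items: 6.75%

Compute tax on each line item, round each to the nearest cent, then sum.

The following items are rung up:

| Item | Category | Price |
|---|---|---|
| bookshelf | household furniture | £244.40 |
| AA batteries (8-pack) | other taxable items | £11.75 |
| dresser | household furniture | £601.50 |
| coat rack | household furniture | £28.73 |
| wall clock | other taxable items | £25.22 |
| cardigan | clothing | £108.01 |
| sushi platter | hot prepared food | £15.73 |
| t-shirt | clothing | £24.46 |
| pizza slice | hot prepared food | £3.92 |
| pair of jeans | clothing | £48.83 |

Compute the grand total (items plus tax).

Bookshelf £244.40: household furniture → 8.25% → £20.16
AA batteries (8-pack) £11.75: other taxable items → 6.75% → £0.79
Dresser £601.50: household furniture → 8.25% → £49.62
Coat rack £28.73: household furniture → 8.25% → £2.37
Wall clock £25.22: other taxable items → 6.75% → £1.70
Cardigan £108.01: clothing, £50.00 or more → 6.75% → £7.29
Sushi platter £15.73: hot prepared food → 6% → £0.94
T-shirt £24.46: clothing, under £50.00 → 0% → £0.00
Pizza slice £3.92: hot prepared food → 6% → £0.24
Pair of jeans £48.83: clothing, under £50.00 → 0% → £0.00
Subtotal = £1112.55; tax = £83.11; total due = £1195.66

£1195.66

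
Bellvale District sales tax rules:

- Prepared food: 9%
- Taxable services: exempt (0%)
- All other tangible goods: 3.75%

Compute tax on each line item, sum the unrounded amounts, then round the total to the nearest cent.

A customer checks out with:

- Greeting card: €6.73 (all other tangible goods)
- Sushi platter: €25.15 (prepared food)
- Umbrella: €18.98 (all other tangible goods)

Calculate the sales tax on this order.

€3.23

Greeting card €6.73: all other tangible goods → 3.75% → €0.252375
Sushi platter €25.15: prepared food → 9% → €2.2635
Umbrella €18.98: all other tangible goods → 3.75% → €0.71175
Unrounded tax sum = €3.227625 → €3.23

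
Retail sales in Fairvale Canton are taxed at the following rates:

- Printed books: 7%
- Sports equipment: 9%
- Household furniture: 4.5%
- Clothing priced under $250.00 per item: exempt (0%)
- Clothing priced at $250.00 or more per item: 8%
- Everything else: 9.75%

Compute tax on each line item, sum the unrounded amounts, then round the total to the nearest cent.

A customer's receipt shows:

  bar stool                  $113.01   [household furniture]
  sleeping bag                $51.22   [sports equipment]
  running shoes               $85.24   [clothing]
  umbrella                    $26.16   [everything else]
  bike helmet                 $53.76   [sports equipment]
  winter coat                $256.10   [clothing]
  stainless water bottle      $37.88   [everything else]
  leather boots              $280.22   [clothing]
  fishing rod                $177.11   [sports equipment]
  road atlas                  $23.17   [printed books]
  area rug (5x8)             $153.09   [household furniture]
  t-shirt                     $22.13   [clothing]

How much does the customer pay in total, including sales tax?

$1367.22

Bar stool $113.01: household furniture → 4.5% → $5.08545
Sleeping bag $51.22: sports equipment → 9% → $4.6098
Running shoes $85.24: clothing, under $250.00 → 0% → $0.00
Umbrella $26.16: everything else → 9.75% → $2.5506
Bike helmet $53.76: sports equipment → 9% → $4.8384
Winter coat $256.10: clothing, $250.00 or more → 8% → $20.488
Stainless water bottle $37.88: everything else → 9.75% → $3.6933
Leather boots $280.22: clothing, $250.00 or more → 8% → $22.4176
Fishing rod $177.11: sports equipment → 9% → $15.9399
Road atlas $23.17: printed books → 7% → $1.6219
Area rug (5x8) $153.09: household furniture → 4.5% → $6.88905
T-shirt $22.13: clothing, under $250.00 → 0% → $0.00
Subtotal = $1279.09; unrounded tax = $88.134 → $88.13; total due = $1367.22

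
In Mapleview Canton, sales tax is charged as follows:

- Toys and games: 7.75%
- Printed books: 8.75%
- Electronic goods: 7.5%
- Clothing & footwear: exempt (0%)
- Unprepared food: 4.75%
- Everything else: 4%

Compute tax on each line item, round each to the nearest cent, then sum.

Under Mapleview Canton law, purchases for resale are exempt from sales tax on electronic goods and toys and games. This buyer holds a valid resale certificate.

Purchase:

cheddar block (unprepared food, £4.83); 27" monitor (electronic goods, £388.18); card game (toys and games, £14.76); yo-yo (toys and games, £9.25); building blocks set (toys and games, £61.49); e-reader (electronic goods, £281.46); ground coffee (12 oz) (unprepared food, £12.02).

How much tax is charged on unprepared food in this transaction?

Cheddar block £4.83: unprepared food → 4.75% → £0.23
Ground coffee (12 oz) £12.02: unprepared food → 4.75% → £0.57
Tax on unprepared food = £0.23 + £0.57 = £0.80

£0.80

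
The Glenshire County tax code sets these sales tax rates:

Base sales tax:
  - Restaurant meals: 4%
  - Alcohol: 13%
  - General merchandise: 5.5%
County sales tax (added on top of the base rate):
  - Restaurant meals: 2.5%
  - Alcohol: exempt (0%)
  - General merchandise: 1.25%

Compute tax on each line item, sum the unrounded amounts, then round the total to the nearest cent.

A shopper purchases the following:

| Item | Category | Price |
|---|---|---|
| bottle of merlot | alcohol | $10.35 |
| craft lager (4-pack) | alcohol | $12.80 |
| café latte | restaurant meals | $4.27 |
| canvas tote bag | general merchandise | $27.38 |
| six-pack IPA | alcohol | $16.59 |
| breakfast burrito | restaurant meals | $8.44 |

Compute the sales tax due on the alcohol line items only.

$5.17

Bottle of merlot $10.35: alcohol → 13% + 0% county = 13% → $1.3455
Craft lager (4-pack) $12.80: alcohol → 13% + 0% county = 13% → $1.664
Six-pack IPA $16.59: alcohol → 13% + 0% county = 13% → $2.1567
Tax on alcohol: unrounded sum = $5.1662 → $5.17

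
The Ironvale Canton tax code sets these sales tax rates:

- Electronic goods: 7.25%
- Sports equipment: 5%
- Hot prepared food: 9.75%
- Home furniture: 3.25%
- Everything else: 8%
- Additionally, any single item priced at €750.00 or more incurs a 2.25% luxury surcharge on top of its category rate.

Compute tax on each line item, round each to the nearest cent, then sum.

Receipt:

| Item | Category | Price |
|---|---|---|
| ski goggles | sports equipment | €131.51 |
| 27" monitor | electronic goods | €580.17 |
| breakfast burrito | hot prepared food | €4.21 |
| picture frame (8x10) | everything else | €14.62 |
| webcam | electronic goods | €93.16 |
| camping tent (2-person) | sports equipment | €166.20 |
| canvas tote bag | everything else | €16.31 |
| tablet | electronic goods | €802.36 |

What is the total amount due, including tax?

Ski goggles €131.51: sports equipment → 5% → €6.58
27" monitor €580.17: electronic goods → 7.25% → €42.06
Breakfast burrito €4.21: hot prepared food → 9.75% → €0.41
Picture frame (8x10) €14.62: everything else → 8% → €1.17
Webcam €93.16: electronic goods → 7.25% → €6.75
Camping tent (2-person) €166.20: sports equipment → 5% → €8.31
Canvas tote bag €16.31: everything else → 8% → €1.30
Tablet €802.36: electronic goods → 7.25% + 2.25% surcharge = 9.5% → €76.22
Subtotal = €1808.54; tax = €142.80; total due = €1951.34

€1951.34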